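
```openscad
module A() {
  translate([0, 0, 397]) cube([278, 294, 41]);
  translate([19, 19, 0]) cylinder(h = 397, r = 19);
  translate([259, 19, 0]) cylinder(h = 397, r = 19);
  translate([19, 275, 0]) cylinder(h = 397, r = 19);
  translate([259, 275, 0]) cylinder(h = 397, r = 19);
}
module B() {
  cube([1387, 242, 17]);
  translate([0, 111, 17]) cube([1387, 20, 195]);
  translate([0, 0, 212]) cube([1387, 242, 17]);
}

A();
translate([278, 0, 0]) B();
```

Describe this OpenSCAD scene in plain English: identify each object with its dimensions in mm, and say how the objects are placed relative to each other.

A is a four-legged stool. The seat is a 278×294×41 mm slab whose top surface is at z = 438 mm; four round legs, each 38 mm in diameter, run from the floor (z = 0) to the underside of the seat, each leg's axis is inset half a diameter from the nearest pair of seat edges (so the leg's bounding box is flush with the corner).

B is an I-beam lying along x, 1387 mm long. Overall section height 229 mm. Two flanges 242 mm wide (y) and 17 mm thick, one on the floor and one at the top; a web 20 mm thick runs between them, centred on the flange width.

The I-beam is against the stool's +x side, with their −y faces flush.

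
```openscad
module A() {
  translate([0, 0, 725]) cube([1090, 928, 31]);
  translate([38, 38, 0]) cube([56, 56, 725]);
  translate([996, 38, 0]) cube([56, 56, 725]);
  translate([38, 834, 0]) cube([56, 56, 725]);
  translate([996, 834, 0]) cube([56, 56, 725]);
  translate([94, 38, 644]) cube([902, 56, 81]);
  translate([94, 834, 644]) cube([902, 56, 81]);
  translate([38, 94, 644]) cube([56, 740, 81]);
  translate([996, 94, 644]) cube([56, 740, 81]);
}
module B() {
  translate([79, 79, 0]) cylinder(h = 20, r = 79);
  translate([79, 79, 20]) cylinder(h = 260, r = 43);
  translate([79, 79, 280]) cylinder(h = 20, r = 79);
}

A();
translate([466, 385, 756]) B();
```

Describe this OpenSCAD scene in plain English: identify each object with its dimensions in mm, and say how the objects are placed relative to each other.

A is a rectangular dining table. The top is 1090×928×31 mm with its upper surface at z = 756 mm. It stands on four 56×56 mm square legs, each inset 38 mm from the nearest pair of top edges, running from the floor to the underside of the top. Four apron rails, 56 mm thick and 81 mm tall, run between adjacent legs with their top edges flush with the underside of the top and their outer faces flush with the legs' outer faces.

B is a spool: two coaxial disc flanges of radius 79 mm and thickness 20 mm, joined by a core cylinder of radius 43 mm and height 260 mm. The lower flange rests on z = 0 and the three cylinders share a vertical axis.

The spool is on top of the table, centred.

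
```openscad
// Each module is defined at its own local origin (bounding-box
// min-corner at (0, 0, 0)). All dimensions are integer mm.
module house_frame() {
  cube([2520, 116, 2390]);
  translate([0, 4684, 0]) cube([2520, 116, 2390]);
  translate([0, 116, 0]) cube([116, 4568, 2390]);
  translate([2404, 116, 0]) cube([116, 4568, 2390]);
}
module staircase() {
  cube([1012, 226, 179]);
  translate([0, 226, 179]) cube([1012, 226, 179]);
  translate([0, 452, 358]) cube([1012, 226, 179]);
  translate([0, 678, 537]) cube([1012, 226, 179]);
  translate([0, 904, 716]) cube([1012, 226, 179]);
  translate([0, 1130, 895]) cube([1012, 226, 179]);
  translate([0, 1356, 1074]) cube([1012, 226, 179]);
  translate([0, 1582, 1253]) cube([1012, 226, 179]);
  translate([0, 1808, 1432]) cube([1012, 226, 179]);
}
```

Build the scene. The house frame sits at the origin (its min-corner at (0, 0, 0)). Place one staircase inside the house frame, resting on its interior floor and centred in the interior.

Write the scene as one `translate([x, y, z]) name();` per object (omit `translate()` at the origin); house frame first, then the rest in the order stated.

house_frame();
translate([754, 1383, 0]) staircase();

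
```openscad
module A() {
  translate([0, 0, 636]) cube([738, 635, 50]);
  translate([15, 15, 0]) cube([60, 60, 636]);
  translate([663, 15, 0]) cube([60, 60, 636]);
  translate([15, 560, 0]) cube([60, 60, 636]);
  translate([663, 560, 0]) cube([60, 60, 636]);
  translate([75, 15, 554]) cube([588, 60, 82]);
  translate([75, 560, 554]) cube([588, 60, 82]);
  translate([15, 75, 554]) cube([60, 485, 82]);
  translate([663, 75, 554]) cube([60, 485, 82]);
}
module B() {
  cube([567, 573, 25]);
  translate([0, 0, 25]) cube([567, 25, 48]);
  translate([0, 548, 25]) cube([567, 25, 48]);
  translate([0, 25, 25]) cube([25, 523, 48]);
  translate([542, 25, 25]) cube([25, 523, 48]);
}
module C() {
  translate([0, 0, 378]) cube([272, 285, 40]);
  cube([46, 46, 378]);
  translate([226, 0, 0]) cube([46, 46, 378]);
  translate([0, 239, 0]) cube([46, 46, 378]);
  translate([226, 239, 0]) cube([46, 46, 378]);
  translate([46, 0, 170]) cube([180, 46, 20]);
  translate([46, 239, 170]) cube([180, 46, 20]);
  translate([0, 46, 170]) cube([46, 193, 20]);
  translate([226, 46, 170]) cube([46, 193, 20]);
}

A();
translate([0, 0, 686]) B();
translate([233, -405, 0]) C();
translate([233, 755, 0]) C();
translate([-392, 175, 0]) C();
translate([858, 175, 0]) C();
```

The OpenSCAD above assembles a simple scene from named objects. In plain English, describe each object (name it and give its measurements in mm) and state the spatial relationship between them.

A is a table: top 738 mm (x) × 635 mm (y), 50 mm thick, upper face at z = 686 mm, on four 60×60 mm square legs, each inset 15 mm from the nearest pair of top edges, running from z = 0 to the bottom of the top. Four apron rails, 60 mm thick and 82 mm tall, run between adjacent legs with their top edges flush with the underside of the top and their outer faces flush with the legs' outer faces.

B is an open storage box with external size 567×573×73 mm and wall thickness 25 mm (the base is also 25 mm thick). The base covers the whole footprint; the four walls stand on the base, with the y-facing walls full-width and the x-facing walls fitting between their inner faces.

C is a four-legged stool. The seat is a 272×285×40 mm slab whose top surface is at z = 418 mm; four square legs, each 46×46 mm in cross-section, run from the floor (z = 0) to the underside of the seat, each flush with a corner of the seat. Four stretchers, 46 mm wide and 20 mm tall, connect adjacent legs with their undersides at z = 170 mm, each running between the inner faces of the legs it joins and aligned with the legs' outer faces on the other axis.

The open box is on top of the table. Four stools sit around the table at the −y, +y, −x, +x sides.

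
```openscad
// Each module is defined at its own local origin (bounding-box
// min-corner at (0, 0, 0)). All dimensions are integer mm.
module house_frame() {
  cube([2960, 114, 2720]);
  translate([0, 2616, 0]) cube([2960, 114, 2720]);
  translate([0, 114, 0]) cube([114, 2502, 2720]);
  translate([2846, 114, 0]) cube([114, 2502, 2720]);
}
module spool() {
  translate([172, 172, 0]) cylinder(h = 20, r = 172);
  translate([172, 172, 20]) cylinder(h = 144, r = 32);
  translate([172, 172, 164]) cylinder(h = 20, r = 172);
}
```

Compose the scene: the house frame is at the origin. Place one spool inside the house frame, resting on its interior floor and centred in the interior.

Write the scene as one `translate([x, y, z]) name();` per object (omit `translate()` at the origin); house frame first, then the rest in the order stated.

house_frame();
translate([1308, 1193, 0]) spool();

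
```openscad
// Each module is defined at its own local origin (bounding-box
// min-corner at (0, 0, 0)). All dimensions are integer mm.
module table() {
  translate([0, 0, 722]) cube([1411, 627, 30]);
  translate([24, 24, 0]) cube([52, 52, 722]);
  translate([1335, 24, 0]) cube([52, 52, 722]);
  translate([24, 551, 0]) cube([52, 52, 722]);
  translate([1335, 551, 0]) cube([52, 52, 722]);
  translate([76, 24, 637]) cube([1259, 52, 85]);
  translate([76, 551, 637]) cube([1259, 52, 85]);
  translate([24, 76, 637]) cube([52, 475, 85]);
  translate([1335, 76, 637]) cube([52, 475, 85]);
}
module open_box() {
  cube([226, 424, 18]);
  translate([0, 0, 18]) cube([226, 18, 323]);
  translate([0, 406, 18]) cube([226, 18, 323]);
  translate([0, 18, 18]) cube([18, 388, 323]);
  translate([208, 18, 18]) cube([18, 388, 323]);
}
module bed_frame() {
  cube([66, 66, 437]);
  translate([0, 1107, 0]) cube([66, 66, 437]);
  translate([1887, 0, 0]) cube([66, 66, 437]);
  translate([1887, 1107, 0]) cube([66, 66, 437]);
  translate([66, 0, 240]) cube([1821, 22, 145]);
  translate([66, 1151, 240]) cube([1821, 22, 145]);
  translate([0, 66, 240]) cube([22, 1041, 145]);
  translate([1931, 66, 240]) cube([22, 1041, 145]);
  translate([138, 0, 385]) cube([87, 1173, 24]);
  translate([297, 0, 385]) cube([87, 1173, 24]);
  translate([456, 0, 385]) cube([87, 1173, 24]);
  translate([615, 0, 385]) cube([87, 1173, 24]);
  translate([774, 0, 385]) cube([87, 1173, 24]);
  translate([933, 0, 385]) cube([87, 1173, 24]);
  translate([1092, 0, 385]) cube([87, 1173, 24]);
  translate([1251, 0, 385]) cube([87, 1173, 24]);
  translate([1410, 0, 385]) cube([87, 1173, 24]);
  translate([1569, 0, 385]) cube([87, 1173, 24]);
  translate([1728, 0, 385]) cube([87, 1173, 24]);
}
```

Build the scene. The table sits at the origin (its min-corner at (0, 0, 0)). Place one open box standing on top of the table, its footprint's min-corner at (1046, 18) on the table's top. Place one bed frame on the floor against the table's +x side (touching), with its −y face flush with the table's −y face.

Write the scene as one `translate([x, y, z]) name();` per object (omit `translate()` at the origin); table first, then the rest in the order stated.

table();
translate([1046, 18, 752]) open_box();
translate([1411, 0, 0]) bed_frame();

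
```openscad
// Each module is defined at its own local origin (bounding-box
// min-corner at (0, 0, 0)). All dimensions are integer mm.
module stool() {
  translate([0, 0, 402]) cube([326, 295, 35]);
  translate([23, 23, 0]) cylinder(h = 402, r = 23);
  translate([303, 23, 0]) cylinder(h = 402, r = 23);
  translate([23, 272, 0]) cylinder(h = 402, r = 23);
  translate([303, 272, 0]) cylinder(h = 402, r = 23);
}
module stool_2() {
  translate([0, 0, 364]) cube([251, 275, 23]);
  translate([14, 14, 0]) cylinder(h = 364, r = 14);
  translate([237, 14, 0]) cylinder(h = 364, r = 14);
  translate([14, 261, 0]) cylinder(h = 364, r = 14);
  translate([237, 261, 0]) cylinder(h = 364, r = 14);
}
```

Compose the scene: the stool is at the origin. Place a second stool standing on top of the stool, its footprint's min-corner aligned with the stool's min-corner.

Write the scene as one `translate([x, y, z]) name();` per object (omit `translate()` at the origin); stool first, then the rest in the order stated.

stool();
translate([0, 0, 437]) stool_2();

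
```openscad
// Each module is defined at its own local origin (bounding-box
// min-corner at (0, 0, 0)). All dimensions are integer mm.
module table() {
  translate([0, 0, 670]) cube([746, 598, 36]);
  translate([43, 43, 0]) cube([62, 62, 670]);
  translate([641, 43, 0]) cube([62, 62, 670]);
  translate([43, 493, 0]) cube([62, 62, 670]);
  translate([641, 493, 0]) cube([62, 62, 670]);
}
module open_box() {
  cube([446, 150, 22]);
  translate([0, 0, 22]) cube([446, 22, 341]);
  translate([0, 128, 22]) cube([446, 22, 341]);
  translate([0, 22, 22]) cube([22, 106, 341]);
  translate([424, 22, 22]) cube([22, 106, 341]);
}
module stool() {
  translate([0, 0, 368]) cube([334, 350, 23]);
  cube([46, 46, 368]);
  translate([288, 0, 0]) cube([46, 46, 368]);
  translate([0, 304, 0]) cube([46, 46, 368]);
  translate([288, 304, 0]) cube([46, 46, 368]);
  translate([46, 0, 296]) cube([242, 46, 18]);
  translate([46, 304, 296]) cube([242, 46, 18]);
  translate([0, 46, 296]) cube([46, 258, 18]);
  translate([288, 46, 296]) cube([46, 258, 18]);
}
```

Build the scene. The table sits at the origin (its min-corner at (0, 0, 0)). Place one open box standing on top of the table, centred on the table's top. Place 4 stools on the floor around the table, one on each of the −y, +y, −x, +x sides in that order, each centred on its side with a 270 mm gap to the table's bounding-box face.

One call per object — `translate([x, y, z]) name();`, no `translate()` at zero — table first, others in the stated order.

table();
translate([150, 224, 706]) open_box();
translate([206, -620, 0]) stool();
translate([206, 868, 0]) stool();
translate([-604, 124, 0]) stool();
translate([1016, 124, 0]) stool();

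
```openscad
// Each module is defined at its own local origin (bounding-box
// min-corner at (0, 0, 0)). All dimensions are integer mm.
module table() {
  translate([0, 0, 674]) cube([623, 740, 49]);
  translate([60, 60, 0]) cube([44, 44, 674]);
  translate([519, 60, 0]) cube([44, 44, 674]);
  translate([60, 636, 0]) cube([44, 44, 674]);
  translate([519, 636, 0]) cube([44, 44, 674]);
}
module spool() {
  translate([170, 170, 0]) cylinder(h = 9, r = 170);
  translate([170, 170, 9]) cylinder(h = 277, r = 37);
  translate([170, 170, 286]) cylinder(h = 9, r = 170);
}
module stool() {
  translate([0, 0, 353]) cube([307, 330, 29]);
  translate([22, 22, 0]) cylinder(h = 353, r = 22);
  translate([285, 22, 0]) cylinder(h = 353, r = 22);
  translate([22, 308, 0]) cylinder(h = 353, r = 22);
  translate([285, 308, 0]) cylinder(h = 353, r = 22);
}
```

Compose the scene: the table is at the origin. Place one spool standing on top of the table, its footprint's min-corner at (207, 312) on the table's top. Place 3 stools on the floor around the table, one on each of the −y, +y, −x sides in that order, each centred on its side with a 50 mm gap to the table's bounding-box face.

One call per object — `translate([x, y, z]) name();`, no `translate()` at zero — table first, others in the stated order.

table();
translate([207, 312, 723]) spool();
translate([158, -380, 0]) stool();
translate([158, 790, 0]) stool();
translate([-357, 205, 0]) stool();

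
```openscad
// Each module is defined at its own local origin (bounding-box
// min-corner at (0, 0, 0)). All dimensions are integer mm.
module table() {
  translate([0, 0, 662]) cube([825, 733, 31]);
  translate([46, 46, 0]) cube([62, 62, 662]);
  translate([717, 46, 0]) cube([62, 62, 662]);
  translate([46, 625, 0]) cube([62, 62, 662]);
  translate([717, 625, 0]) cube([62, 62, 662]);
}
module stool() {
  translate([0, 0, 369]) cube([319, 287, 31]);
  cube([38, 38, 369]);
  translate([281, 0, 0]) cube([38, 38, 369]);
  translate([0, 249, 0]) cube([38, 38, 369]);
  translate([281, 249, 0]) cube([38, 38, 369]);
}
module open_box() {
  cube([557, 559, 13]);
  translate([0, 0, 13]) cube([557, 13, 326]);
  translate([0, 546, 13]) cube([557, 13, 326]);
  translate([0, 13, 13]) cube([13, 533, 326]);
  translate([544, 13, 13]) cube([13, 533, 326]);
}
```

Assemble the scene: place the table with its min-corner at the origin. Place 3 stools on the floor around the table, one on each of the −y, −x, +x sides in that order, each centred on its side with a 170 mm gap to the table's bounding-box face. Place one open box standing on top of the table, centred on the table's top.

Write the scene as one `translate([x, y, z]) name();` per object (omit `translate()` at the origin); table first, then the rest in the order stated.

table();
translate([253, -457, 0]) stool();
translate([-489, 223, 0]) stool();
translate([995, 223, 0]) stool();
translate([134, 87, 693]) open_box();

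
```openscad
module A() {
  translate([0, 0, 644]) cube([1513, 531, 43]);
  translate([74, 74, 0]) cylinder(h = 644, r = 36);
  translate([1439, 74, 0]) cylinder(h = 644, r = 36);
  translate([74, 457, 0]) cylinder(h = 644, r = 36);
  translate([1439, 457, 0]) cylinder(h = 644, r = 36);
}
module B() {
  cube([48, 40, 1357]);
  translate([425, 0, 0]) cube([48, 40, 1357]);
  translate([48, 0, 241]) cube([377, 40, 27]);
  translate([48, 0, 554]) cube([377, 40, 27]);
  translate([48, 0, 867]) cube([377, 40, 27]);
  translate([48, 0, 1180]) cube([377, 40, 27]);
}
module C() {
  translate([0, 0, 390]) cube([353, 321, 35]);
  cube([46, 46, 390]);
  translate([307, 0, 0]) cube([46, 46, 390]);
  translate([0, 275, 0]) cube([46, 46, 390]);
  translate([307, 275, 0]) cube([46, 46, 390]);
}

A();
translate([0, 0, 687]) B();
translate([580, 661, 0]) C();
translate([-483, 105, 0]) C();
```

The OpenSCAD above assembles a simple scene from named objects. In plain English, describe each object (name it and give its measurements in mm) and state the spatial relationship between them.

A is a rectangular dining table. The top is 1513×531×43 mm with its upper surface at z = 687 mm. It stands on four round legs of 72 mm diameter, each leg's bounding box inset 38 mm from the nearest pair of top edges, running from the floor to the underside of the top.

B is a wooden ladder with two side rails of 48×40 mm section and 1357 mm height, set 473 mm apart overall. Between them run 4 rectangular rungs (40 mm deep, 27 mm thick), front faces flush with the rails' −y face. The bottom of the first rung is 241 mm above the floor and each subsequent rung is 313 mm higher than the one below.

C is a four-legged stool. The seat is 353×321 mm, 35 mm thick, top at z = 425 mm. It stands on four square legs, each 46×46 mm in cross-section, from z = 0 to the seat underside, each flush with a corner of the seat.

The ladder is on top of the table. Two stools sit around the table at the +y, −x sides.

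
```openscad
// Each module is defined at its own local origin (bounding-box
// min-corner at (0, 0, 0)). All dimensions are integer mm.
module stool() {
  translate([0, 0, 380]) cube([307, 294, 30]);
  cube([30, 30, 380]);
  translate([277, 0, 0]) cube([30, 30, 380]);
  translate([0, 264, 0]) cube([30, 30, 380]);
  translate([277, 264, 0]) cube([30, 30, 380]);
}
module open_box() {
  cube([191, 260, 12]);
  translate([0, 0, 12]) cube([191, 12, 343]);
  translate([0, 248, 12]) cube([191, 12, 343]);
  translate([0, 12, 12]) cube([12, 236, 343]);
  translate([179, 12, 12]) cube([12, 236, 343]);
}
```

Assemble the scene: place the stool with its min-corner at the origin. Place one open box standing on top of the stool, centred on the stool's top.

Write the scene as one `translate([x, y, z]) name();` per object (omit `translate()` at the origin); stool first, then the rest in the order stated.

stool();
translate([58, 17, 410]) open_box();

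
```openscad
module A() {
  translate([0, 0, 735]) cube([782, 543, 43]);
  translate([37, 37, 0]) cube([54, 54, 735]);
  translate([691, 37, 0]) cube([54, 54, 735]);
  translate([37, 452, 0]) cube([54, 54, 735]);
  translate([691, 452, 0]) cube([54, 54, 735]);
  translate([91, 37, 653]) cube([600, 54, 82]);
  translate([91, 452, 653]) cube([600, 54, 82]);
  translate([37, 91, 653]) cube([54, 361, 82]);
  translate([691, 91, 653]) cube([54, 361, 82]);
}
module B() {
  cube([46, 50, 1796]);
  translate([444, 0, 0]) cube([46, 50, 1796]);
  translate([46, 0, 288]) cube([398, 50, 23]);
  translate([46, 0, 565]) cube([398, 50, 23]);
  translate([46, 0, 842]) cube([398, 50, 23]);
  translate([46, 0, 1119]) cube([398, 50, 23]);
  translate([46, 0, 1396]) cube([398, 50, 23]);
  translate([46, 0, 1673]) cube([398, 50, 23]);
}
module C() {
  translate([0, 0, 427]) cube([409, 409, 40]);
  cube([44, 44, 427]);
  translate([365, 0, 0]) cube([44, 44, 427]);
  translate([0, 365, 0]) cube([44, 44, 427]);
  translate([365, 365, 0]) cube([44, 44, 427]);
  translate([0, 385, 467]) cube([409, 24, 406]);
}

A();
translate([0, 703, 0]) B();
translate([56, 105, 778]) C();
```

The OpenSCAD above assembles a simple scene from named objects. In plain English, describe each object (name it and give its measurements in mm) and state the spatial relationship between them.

A is a table: top 782 mm (x) × 543 mm (y), 43 mm thick, upper face at z = 778 mm, on four 54×54 mm square legs, each inset 37 mm from the nearest pair of top edges, running from z = 0 to the bottom of the top. Four apron rails, 54 mm thick and 82 mm tall, run between adjacent legs with their top edges flush with the underside of the top and their outer faces flush with the legs' outer faces.

B is a straight ladder. Two 46×50 mm vertical rails, 1796 mm tall, stand 490 mm apart (outside-to-outside) with their front faces coplanar on the −y side. 6 rungs, each 50 mm deep and 23 mm tall, span between the inner faces of the rails, front faces flush with the rails. The lowest rung's underside is at z = 288 mm and rungs are spaced 277 mm apart (underside to underside).

C is a chair. The seat is a 409×409×40 mm slab with its top at z = 467 mm, on four 44×44 mm corner legs (flush with the seat edges, standing on z = 0). A flat backrest 24 mm thick, 406 mm tall, spans the full seat width and rises from the seat top along its +y edge, rear face flush with the rear of the seat.

The ladder is on the floor beside the table on its +y side. The chair is on top of the table.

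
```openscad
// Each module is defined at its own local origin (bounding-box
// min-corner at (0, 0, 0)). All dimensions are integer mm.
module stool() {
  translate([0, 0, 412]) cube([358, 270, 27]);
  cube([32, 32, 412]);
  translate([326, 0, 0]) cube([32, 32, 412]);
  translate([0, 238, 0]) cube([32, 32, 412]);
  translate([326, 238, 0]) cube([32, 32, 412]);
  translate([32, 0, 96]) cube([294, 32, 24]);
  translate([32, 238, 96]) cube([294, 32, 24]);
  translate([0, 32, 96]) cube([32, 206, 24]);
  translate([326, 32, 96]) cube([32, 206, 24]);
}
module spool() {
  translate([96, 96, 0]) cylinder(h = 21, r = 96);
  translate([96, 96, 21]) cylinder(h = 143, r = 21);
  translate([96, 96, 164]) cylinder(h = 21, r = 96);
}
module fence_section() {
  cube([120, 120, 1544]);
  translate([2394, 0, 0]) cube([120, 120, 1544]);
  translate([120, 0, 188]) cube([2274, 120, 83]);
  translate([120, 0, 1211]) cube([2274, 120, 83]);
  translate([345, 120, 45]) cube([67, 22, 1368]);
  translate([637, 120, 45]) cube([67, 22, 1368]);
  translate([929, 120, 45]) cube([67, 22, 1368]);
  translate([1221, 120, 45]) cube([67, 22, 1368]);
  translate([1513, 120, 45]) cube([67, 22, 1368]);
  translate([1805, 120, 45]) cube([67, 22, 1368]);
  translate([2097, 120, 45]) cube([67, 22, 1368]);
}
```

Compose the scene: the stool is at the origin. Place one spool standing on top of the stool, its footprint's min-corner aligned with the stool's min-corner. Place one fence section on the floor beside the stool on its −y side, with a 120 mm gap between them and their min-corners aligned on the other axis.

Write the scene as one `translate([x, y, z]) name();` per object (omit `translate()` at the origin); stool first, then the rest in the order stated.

stool();
translate([0, 0, 439]) spool();
translate([0, -262, 0]) fence_section();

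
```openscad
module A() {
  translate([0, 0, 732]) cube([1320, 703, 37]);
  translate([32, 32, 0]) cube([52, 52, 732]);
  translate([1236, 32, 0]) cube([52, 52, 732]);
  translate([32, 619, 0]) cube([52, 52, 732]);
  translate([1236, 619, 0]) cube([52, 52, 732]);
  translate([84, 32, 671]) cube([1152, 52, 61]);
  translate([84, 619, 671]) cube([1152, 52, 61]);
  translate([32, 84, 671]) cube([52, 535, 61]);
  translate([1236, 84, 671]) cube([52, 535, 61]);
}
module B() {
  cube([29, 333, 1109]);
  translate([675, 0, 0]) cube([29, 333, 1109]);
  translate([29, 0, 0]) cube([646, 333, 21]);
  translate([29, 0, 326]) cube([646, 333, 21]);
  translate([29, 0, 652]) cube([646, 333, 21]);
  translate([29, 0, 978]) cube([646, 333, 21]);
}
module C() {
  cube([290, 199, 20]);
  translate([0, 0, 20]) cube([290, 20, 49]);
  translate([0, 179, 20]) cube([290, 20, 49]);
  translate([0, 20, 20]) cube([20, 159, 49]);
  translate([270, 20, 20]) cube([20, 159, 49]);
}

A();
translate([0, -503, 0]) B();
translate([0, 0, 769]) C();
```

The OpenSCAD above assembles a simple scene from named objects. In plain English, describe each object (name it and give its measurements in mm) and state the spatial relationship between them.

A is a table: top 1320 mm (x) × 703 mm (y), 37 mm thick, upper face at z = 769 mm, on four 52×52 mm square legs, each inset 32 mm from the nearest pair of top edges, running from z = 0 to the bottom of the top. Four apron rails, 52 mm thick and 61 mm tall, run between adjacent legs with their top edges flush with the underside of the top and their outer faces flush with the legs' outer faces.

B is an open bookshelf. Two side panels, each 29 mm thick, 333 mm deep and 1109 mm tall, stand 704 mm apart (outside-to-outside). Between them sit 4 shelves, each 21 mm thick and 333 mm deep, spanning the full gap between the sides. The bottom shelf rests on the floor (its underside at z = 0) and the clear gap between one shelf's top and the next shelf's underside is 305 mm.

C is an open storage box with external size 290×199×69 mm and wall thickness 20 mm (the base is also 20 mm thick). The base covers the whole footprint; the four walls stand on the base, with the y-facing walls full-width and the x-facing walls fitting between their inner faces.

The bookshelf is on the floor beside the table on its −y side. The open box is on top of the table.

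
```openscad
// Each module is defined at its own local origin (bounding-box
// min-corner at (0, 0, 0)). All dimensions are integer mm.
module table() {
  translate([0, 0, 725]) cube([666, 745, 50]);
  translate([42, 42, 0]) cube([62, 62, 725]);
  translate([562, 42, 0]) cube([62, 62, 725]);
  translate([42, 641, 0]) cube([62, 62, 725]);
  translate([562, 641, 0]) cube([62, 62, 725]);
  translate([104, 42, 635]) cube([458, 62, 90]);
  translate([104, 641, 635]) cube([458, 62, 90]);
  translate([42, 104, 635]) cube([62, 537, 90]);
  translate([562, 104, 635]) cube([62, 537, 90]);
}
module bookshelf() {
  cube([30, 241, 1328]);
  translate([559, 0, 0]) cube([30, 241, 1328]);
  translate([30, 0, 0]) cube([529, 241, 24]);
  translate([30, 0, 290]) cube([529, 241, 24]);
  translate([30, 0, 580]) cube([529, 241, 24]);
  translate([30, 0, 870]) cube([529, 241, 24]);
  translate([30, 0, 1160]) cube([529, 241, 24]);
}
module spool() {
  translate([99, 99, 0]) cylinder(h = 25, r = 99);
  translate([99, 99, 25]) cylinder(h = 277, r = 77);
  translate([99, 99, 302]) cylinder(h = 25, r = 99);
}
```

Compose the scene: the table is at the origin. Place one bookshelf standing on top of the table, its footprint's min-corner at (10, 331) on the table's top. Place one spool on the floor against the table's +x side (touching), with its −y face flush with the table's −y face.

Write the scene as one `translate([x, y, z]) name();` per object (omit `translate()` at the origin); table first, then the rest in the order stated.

table();
translate([10, 331, 775]) bookshelf();
translate([666, 0, 0]) spool();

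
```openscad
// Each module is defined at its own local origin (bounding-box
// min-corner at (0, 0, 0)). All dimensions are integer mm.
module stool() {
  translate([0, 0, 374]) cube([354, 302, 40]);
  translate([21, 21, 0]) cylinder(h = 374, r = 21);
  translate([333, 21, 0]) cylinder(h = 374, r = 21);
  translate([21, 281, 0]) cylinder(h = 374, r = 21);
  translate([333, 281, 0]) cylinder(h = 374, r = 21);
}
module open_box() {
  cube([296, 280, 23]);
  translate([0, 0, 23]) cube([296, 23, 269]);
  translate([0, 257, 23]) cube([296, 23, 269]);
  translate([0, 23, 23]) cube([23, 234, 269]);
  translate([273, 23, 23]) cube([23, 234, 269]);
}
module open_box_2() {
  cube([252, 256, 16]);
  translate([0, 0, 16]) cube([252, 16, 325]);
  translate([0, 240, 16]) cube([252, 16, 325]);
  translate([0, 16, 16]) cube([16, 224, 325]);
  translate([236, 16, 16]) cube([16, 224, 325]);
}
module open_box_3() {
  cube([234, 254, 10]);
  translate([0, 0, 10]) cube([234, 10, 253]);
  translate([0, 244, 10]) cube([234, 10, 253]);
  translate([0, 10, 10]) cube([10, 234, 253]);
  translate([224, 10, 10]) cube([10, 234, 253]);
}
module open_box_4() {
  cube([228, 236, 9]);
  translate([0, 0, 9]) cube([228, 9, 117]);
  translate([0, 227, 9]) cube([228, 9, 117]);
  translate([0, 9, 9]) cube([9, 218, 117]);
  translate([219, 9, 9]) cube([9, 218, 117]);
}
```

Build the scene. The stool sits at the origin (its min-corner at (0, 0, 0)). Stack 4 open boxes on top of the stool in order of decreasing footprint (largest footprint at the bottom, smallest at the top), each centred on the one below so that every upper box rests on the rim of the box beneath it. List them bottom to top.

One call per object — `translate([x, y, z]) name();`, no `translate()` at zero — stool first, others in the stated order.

stool();
translate([29, 11, 414]) open_box();
translate([51, 23, 706]) open_box_2();
translate([60, 24, 1047]) open_box_3();
translate([63, 33, 1310]) open_box_4();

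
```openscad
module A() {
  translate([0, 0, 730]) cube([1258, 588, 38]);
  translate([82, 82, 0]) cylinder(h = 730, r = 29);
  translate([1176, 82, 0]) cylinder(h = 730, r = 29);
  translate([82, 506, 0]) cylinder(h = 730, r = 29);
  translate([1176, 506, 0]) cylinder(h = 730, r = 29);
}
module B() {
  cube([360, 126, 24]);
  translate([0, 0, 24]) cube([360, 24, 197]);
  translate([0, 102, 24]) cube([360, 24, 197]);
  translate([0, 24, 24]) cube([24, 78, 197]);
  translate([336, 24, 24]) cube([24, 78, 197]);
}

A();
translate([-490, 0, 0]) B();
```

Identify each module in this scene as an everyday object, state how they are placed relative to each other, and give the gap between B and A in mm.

A is a table. B is an open box. The open box is on the floor beside the table on its −x side. The gap between the open box and the table is 130 mm.

The open box's nearest face is 130 mm from the table's −x face.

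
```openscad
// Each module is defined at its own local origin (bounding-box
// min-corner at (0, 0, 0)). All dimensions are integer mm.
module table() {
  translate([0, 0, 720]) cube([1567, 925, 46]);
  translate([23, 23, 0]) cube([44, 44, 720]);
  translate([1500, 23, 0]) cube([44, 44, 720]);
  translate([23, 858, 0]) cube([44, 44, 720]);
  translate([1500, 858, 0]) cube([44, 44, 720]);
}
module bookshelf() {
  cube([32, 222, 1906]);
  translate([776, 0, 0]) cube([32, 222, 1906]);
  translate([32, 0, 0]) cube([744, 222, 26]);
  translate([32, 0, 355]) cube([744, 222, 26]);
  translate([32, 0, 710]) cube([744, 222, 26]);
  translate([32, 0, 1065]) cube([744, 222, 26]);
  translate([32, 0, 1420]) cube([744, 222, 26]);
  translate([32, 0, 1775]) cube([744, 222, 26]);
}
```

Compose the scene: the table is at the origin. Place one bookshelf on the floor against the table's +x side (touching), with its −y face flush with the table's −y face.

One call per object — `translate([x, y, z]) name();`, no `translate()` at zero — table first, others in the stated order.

table();
translate([1567, 0, 0]) bookshelf();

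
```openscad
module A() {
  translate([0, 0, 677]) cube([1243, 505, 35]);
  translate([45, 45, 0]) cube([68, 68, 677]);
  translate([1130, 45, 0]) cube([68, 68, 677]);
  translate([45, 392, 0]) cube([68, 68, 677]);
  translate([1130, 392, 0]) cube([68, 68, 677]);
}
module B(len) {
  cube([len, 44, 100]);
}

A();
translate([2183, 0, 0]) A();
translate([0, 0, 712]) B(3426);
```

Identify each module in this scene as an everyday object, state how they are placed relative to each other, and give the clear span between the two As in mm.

Second table starts at x = 2183; first ends at x = 1243; clear span = 2183 − 1243 = 940 mm.

A is a table. B is a beam. A beam spans the tops of two tables. The clear span between the two tables is 940 mm.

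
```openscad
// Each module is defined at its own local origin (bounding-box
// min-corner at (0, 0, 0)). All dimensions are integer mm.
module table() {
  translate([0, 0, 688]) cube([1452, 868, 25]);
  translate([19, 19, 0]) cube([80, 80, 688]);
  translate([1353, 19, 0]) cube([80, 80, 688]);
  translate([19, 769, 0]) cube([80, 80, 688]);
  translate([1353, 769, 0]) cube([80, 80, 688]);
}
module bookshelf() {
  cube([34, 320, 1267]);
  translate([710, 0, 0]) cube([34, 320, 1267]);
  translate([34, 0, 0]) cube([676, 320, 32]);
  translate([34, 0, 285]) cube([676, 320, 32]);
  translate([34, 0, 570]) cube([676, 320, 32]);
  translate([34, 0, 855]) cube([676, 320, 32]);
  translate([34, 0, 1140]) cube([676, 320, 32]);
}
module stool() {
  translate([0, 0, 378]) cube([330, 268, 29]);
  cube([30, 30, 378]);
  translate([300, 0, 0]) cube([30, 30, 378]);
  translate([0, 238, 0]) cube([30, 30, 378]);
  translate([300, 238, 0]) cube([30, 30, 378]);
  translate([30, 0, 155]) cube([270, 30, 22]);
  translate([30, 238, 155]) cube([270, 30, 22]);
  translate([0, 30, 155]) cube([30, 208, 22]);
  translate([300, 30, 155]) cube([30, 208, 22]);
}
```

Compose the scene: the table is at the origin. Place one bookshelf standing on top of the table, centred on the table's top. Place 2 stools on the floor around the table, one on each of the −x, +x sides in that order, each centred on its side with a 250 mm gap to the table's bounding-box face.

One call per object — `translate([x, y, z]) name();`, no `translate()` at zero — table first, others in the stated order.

table();
translate([354, 274, 713]) bookshelf();
translate([-580, 300, 0]) stool();
translate([1702, 300, 0]) stool();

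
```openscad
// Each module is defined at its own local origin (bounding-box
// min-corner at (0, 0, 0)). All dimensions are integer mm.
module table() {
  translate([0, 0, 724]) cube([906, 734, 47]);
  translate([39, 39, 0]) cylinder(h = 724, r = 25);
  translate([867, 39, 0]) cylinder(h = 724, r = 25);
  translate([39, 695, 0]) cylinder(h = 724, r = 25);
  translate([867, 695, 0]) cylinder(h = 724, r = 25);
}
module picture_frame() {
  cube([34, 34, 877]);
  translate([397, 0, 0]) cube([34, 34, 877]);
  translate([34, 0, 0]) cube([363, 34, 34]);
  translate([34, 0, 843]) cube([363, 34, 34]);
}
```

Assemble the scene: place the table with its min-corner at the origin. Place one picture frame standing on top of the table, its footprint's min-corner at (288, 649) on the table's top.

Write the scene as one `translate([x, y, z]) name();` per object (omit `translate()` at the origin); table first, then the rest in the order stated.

table();
translate([288, 649, 771]) picture_frame();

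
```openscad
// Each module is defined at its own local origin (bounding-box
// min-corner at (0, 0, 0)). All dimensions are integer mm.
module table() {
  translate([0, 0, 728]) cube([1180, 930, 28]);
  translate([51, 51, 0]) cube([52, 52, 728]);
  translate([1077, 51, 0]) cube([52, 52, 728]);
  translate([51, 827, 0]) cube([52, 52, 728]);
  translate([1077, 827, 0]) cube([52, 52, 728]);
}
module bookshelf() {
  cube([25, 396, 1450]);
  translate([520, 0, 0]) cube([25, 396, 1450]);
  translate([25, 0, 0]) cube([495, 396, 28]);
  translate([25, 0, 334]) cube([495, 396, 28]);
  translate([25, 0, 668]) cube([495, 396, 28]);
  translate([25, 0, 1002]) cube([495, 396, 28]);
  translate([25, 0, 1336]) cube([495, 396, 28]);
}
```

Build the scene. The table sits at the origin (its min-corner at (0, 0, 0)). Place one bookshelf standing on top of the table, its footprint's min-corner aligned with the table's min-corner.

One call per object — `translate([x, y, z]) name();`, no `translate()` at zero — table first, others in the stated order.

table();
translate([0, 0, 756]) bookshelf();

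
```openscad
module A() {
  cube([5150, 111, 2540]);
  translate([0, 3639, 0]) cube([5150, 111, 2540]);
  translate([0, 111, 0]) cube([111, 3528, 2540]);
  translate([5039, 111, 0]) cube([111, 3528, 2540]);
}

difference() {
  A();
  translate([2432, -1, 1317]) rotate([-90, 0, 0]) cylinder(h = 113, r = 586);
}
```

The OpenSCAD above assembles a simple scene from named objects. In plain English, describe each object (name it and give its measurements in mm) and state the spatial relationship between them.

A is a box-shaped house frame (walls only): outside footprint 5150×3750 mm, wall height 2540 mm, wall thickness 111 mm. The two y-facing walls run the full x-width; the two x-facing walls fit between the inner faces of the y-facing walls.

The house frame has a circular hole of radius 586 mm through its front wall, centred at (x = 2432, z = 1317).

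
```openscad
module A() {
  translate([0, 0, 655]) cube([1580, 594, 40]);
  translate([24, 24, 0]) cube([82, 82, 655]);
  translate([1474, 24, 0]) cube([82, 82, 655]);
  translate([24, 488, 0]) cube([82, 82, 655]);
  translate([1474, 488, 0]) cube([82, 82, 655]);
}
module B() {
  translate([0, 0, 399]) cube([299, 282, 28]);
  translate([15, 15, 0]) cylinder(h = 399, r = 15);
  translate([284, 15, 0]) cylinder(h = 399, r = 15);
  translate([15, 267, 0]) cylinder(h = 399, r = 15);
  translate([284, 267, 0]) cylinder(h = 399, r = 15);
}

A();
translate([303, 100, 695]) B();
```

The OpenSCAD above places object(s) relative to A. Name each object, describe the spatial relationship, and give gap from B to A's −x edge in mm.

A is a table. B is a stool. The stool is on top of the table. The gap from the stool to the table's −x edge is 303 mm.

The stool's min-x is at 303; the table's min-x is 0; gap = 303 mm.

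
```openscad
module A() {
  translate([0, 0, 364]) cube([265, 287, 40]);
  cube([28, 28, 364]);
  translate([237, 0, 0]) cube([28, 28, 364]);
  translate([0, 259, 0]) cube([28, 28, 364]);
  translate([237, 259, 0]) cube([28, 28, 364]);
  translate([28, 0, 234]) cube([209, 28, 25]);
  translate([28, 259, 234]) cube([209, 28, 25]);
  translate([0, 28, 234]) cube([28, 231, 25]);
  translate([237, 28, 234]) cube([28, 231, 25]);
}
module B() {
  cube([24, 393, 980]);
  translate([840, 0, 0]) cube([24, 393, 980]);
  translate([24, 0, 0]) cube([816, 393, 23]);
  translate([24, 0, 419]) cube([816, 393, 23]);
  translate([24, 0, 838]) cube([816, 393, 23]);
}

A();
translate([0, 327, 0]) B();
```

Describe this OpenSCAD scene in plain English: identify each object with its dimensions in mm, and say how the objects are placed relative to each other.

A is a four-legged stool. The seat is a 265×287×40 mm slab whose top surface is at z = 404 mm; four square legs, each 28×28 mm in cross-section, run from the floor (z = 0) to the underside of the seat, each flush with a corner of the seat. Four stretchers, 28 mm wide and 25 mm tall, connect adjacent legs with their undersides at z = 234 mm, each running between the inner faces of the legs it joins and aligned with the legs' outer faces on the other axis.

B is a bookshelf 864 mm wide overall, 393 mm deep and 980 mm tall. The two sides are 24 mm thick vertical panels. 3 horizontal shelves of 23 mm thickness span between the inner faces of the sides; the lowest shelf sits on the floor and shelves are stacked with a clear vertical gap of 396 mm between each pair.

The bookshelf is on the floor beside the stool on its +y side.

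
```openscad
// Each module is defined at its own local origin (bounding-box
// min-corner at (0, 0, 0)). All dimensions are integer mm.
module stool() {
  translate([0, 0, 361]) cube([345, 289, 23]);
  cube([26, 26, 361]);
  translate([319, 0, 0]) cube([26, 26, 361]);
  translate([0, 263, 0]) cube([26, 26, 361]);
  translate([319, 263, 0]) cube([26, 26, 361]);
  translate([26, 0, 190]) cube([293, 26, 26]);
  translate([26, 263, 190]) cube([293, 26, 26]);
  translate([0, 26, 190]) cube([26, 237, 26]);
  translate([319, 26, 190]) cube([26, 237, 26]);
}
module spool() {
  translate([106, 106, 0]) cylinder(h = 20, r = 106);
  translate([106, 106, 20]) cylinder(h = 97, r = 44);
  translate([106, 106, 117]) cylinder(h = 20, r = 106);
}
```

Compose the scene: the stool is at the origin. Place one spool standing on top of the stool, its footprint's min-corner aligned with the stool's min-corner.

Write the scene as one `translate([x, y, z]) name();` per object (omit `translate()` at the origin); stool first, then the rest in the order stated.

stool();
translate([0, 0, 384]) spool();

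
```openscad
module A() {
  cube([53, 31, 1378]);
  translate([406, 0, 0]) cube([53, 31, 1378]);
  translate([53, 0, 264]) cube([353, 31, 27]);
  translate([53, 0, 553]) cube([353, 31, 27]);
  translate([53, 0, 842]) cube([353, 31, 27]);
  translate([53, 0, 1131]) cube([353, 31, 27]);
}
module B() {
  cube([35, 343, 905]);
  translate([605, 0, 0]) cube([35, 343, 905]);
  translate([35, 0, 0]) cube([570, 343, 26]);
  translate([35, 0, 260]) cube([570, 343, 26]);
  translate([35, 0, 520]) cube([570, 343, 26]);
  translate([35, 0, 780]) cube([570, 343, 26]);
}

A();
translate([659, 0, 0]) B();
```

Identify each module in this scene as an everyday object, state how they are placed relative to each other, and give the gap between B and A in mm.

A is a ladder. B is a bookshelf. The bookshelf is on the floor beside the ladder on its +x side. The gap between the bookshelf and the ladder is 200 mm.

The bookshelf's nearest face is 200 mm from the ladder's +x face.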